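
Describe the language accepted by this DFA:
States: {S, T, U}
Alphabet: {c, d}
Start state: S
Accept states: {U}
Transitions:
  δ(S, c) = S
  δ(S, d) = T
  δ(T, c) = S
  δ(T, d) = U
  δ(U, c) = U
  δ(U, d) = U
Testing a few strings:
  'cdc' → reject
  'c' → reject
  'cccc' → reject
  'dccc' → reject
State roles: S=no progress toward dd; T=one trailing d; U=substring dd seen
All strings over {c,d} containing the substring dd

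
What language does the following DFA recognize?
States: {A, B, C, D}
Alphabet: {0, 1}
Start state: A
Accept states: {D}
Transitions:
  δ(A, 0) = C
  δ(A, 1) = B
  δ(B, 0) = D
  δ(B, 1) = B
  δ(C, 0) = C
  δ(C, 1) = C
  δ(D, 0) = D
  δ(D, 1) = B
Testing a few strings:
  '110' → accept
  '11' → reject
  '10' → accept
  '0110' → reject
State roles: A=no input read; B=started with 1, last symbol 1; C=started with 0 (dead); D=started with 1, last symbol 0
All binary strings that start with 1 and end with 0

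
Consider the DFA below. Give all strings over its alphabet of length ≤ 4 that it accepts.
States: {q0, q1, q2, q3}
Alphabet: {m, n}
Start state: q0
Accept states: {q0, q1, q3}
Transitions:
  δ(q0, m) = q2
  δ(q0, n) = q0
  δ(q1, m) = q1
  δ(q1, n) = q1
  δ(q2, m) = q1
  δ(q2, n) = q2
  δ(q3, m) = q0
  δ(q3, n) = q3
ε, n, mm, nn, mmm, mmn, mnm, nmm, nnn, mmmm, mmmn, mmnm, mmnn, mnmm, mnmn, mnnm, nmmm, nmmn, nmnm, nnmm, nnnn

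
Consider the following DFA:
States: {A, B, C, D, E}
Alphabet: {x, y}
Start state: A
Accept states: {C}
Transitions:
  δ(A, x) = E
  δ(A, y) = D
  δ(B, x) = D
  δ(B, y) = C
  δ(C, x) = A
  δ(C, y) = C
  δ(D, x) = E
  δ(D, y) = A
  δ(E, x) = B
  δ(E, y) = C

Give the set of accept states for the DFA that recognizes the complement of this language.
Complement accept states = All states \ Original accept states
= {A, B, C, D, E} \ {C}
{A, B, D, E}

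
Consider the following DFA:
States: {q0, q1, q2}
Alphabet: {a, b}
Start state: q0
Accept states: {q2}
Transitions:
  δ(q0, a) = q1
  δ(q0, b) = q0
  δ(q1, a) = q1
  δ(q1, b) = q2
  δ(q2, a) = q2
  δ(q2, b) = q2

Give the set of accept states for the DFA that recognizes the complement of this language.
Complement accept states = All states \ Original accept states
= {q0, q1, q2} \ {q2}
{q0, q1}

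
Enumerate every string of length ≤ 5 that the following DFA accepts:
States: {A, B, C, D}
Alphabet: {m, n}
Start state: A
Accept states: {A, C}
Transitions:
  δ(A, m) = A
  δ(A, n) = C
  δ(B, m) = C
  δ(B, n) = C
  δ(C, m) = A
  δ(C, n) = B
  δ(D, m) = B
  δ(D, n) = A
ε, m, n, mm, mn, nm, mmm, mmn, mnm, nmm, nmn, nnm, nnn, mmmm, mmmn, mmnm, mnmm, mnmn, mnnm, mnnn, nmmm, nmmn, nmnm, nnmm, nnnm, mmmmm, mmmmn, mmmnm, mmnmm, mmnmn, mmnnm, mmnnn, mnmmm, mnmmn, mnmnm, mnnmm, mnnnm, nmmmm, nmmmn, nmmnm, nmnmm, nmnmn, nmnnm, nmnnn, nnmmm, nnmmn, nnmnm, nnmnn, nnnmm, nnnmn, nnnnm, nnnnn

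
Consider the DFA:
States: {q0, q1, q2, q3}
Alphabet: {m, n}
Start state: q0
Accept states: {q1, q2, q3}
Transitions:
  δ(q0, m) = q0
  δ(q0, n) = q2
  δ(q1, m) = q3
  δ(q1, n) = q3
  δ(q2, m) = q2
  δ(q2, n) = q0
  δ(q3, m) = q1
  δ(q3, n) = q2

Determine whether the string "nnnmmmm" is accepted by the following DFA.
Processing string "nnnmmmm":
  q0 --n--> q2
  q2 --n--> q0
  q0 --n--> q2
  q2 --m--> q2
  q2 --m--> q2
  q2 --m--> q2
  q2 --m--> q2
Final state: q2
Accept states: {q1, q2, q3}
Yes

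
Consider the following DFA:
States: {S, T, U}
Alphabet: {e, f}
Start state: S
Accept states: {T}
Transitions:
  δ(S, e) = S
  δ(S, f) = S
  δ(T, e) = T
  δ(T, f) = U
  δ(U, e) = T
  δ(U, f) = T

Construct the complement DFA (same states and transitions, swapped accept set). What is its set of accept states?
Complement accept states = All states \ Original accept states
= {S, T, U} \ {T}
{S, U}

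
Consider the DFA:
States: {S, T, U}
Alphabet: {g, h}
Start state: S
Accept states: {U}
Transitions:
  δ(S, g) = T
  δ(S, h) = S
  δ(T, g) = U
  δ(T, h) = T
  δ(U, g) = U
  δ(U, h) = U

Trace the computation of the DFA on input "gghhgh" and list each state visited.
read 'g': S → T
  read 'g': T → U
  read 'h': U → U
  read 'h': U → U
  read 'g': U → U
  read 'h': U → U
S -> T -> U -> U -> U -> U -> U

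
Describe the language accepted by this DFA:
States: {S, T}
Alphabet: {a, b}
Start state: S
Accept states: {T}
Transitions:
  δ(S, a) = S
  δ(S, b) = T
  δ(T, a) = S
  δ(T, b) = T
Testing a few strings:
  'ab' → accept
  'aba' → reject
  'ba' → reject
  'bab' → accept
State roles: S=last symbol not b; T=last symbol is b
All strings over {a,b} ending with b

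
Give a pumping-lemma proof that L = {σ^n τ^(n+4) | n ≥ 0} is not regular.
Assume L is regular with pumping length p. Idea: pumping the σ-block breaks the fixed offset of 4.
Choose s = σ^p τ^(p+4) ∈ L. By the pumping lemma, s = xyz with |xy| ≤ p, |y| > 0, so y = σ^k with k ≥ 1. Then xy²z = σ^(p+k) τ^(p+4). For this to be in L we would need p+4 = (p+k)+4, i.e. k = 0, contradicting k ≥ 1. So xy²z ∉ L.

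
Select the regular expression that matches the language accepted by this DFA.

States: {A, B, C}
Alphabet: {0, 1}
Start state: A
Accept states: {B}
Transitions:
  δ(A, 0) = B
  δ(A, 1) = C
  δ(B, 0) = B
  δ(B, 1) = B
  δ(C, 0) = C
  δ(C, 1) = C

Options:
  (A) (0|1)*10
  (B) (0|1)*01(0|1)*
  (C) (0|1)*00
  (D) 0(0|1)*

Check each option against the DFA on short strings; one disagreement eliminates an option:
  (A) (0|1)*10: on '0' the DFA goes A → B and accepts (B ∈ Accept), but the regex does not match it → eliminate
  (B) (0|1)*01(0|1)*: on '0' the DFA goes A → B and accepts (B ∈ Accept), but the regex does not match it → eliminate
  (C) (0|1)*00: on '0' the DFA goes A → B and accepts (B ∈ Accept), but the regex does not match it → eliminate
  (D) 0(0|1)*: agrees with the DFA on every string of length ≤ 6
Only (D) is consistent with the DFA.
(D) 0(0|1)*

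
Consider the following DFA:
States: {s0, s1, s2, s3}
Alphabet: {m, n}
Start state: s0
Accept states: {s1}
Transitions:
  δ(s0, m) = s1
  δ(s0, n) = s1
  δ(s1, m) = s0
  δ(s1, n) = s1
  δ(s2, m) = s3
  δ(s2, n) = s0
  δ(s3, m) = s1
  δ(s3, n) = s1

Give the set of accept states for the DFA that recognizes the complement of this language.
Complement accept states = All states \ Original accept states
= {s0, s1, s2, s3} \ {s1}
{s0, s2, s3}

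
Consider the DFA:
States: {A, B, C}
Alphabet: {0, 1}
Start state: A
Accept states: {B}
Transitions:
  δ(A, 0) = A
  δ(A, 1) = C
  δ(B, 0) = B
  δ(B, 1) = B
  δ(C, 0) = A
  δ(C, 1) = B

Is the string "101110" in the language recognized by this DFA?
Processing string "101110":
  A --1--> C
  C --0--> A
  A --1--> C
  C --1--> B
  B --1--> B
  B --0--> B
Final state: B
Accept states: {B}
Yes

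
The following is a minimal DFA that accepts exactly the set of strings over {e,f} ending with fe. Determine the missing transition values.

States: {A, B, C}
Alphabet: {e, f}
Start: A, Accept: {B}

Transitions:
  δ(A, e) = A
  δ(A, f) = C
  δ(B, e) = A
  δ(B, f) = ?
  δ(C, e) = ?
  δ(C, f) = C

From the language and accept set, identify what each state tracks — A: no suffix match; B: suffix is fe; C: one trailing f.
Each missing δ(q, a) is the state matching the new tracked value after reading a.
δ(B, f) = C; δ(C, e) = B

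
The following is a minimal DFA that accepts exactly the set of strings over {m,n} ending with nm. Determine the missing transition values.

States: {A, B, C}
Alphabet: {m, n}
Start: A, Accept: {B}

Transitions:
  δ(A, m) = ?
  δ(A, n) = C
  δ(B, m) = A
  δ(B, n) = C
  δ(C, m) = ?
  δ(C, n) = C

From the language and accept set, identify what each state tracks — A: no suffix match; B: suffix is nm; C: one trailing n.
Each missing δ(q, a) is the state matching the new tracked value after reading a.
δ(A, m) = A; δ(C, m) = B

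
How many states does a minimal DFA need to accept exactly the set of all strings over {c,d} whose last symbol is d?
By Myhill–Nerode, count the distinguishable equivalence classes: 2^1 = 2 classes — the DFA must remember the last 1 symbol read; every pair of distinct length-1 suffixes is distinguishable by some continuation.
2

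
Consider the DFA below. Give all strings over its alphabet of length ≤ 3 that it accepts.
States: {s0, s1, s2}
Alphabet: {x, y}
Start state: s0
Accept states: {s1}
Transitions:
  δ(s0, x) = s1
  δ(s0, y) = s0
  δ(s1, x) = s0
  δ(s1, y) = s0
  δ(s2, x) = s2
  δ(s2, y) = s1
x, yx, xxx, xyx, yyx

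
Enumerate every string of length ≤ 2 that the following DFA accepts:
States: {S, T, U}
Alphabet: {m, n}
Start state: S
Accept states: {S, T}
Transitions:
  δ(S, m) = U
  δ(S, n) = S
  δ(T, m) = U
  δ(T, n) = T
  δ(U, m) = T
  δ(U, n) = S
ε, n, mm, mn, nn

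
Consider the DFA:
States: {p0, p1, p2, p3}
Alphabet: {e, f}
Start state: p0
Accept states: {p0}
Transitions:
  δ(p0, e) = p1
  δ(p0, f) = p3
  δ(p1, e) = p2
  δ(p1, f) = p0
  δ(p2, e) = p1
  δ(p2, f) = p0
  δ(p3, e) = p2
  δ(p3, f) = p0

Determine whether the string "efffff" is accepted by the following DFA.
Processing string "efffff":
  p0 --e--> p1
  p1 --f--> p0
  p0 --f--> p3
  p3 --f--> p0
  p0 --f--> p3
  p3 --f--> p0
Final state: p0
Accept states: {p0}
Yes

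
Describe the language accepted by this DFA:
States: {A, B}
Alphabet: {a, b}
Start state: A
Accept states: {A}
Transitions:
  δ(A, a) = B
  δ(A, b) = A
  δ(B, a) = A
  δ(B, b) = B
Testing a few strings:
  'a' → reject
  'b' → accept
  'bba' → reject
  'bb' → accept
State roles: A=even number of a's so far; B=odd number of a's so far
All strings over {a,b} with an even number of a's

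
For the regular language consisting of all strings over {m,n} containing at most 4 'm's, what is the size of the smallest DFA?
By Myhill–Nerode, count the distinguishable equivalence classes: 6 classes — having seen 0, 1, …, 4, or >4 copies of 'm'; counts 0 through 4 are accepting and >4 is dead.
6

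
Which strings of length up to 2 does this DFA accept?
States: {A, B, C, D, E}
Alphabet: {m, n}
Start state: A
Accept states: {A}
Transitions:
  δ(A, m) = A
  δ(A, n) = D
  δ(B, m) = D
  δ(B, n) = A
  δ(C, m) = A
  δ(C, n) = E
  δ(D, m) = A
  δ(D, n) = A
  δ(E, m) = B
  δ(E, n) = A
ε, m, mm, nm, nn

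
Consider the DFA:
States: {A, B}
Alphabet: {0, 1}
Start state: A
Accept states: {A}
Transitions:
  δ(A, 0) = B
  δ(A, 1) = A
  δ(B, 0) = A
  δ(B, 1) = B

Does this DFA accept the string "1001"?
Processing string "1001":
  A --1--> A
  A --0--> B
  B --0--> A
  A --1--> A
Final state: A
Accept states: {A}
Yes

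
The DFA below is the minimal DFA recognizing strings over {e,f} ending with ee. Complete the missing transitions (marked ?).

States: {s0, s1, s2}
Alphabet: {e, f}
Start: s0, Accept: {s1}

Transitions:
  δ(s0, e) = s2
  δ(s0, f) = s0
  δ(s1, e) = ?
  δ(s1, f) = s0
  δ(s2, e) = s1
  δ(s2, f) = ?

From the language and accept set, identify what each state tracks — s0: last symbol not e; s1: two trailing e's; s2: one trailing e.
Each missing δ(q, a) is the state matching the new tracked value after reading a.
δ(s1, e) = s1; δ(s2, f) = s0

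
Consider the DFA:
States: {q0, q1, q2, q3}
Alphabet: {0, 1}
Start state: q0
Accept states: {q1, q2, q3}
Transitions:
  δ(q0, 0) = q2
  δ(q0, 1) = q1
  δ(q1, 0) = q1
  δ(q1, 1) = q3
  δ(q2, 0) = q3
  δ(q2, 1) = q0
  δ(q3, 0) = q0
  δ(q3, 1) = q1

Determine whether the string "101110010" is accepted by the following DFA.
Processing string "101110010":
  q0 --1--> q1
  q1 --0--> q1
  q1 --1--> q3
  q3 --1--> q1
  q1 --1--> q3
  q3 --0--> q0
  q0 --0--> q2
  q2 --1--> q0
  q0 --0--> q2
Final state: q2
Accept states: {q1, q2, q3}
Yes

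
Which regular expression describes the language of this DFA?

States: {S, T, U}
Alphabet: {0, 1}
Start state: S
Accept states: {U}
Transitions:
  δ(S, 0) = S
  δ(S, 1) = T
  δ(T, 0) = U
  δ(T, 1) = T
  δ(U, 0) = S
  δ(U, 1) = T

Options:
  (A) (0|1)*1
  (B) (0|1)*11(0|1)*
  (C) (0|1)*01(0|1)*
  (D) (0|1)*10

Check each option against the DFA on short strings; one disagreement eliminates an option:
  (A) (0|1)*1: on '1' the DFA goes S → T and rejects (T ∉ Accept), but the regex matches it → eliminate
  (B) (0|1)*11(0|1)*: on '10' the DFA goes S → T → U and accepts (U ∈ Accept), but the regex does not match it → eliminate
  (C) (0|1)*01(0|1)*: on '01' the DFA goes S → S → T and rejects (T ∉ Accept), but the regex matches it → eliminate
  (D) (0|1)*10: agrees with the DFA on every string of length ≤ 6
Only (D) is consistent with the DFA.
(D) (0|1)*10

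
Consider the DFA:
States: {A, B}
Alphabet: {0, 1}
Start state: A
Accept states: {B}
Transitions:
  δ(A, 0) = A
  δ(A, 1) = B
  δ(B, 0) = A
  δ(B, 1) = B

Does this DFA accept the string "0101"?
Processing string "0101":
  A --0--> A
  A --1--> B
  B --0--> A
  A --1--> B
Final state: B
Accept states: {B}
Yes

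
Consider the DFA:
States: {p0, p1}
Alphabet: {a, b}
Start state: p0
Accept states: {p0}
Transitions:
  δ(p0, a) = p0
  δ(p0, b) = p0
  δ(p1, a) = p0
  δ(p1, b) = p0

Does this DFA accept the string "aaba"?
Processing string "aaba":
  p0 --a--> p0
  p0 --a--> p0
  p0 --b--> p0
  p0 --a--> p0
Final state: p0
Accept states: {p0}
Yes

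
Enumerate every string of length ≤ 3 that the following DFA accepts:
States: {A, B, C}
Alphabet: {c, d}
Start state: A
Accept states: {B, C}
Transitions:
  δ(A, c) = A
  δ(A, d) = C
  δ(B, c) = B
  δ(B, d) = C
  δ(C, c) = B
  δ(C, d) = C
d, cd, dc, dd, ccd, cdc, cdd, dcc, dcd, ddc, ddd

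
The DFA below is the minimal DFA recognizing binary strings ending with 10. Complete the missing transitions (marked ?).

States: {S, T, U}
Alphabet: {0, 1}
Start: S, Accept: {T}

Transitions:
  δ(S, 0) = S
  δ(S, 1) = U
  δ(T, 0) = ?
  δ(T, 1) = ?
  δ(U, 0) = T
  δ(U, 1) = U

From the language and accept set, identify what each state tracks — S: no suffix match; T: suffix is 10; U: one trailing 1.
Each missing δ(q, a) is the state matching the new tracked value after reading a.
δ(T, 0) = S; δ(T, 1) = U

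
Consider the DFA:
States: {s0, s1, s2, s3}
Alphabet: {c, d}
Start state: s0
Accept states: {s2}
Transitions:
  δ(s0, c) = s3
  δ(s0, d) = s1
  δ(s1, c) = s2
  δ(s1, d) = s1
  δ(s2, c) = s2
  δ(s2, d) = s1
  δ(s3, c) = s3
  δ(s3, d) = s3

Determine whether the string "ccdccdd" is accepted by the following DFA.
Processing string "ccdccdd":
  s0 --c--> s3
  s3 --c--> s3
  s3 --d--> s3
  s3 --c--> s3
  s3 --c--> s3
  s3 --d--> s3
  s3 --d--> s3
Final state: s3
Accept states: {s2}
No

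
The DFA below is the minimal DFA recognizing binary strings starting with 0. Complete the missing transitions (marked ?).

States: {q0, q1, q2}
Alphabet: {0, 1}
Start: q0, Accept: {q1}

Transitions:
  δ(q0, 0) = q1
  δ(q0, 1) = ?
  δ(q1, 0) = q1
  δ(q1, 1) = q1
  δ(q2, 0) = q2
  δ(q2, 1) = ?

From the language and accept set, identify what each state tracks — q0: no input read; q1: started with 0; q2: started with 1 (dead).
Each missing δ(q, a) is the state matching the new tracked value after reading a.
δ(q0, 1) = q2; δ(q2, 1) = q2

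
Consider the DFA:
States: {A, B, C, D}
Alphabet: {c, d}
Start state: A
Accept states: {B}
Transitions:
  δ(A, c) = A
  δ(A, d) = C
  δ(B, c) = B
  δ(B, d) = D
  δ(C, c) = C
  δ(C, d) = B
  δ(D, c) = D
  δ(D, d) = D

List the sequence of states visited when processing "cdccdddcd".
read 'c': A → A
  read 'd': A → C
  read 'c': C → C
  read 'c': C → C
  read 'd': C → B
  read 'd': B → D
  read 'd': D → D
  read 'c': D → D
  read 'd': D → D
A -> A -> C -> C -> C -> B -> D -> D -> D -> D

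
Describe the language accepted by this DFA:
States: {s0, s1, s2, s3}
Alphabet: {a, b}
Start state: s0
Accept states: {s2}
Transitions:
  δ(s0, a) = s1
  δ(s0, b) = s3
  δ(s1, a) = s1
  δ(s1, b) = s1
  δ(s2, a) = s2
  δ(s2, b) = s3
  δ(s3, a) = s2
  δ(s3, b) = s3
Testing a few strings:
  'baaa' → accept
  'bbbb' → reject
  'b' → reject
  'bba' → accept
State roles: s0=no input read; s1=started with a (dead); s2=started with b, last symbol a; s3=started with b, last symbol b
All strings over {a,b} that start with b and end with a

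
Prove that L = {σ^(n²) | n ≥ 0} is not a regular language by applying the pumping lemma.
Assume L is regular with pumping length p. Idea: pumping adds a fixed amount, but gaps between consecutive squares grow.
Choose s = σ^(p²) (length p² ≥ p). By the pumping lemma, s = xyz with |xy| ≤ p, |y| > 0, so |y| = k with 1 ≤ k ≤ p. Then |xy²z| = p²+k. Since p² < p²+k ≤ p²+p < (p+1)², the length p²+k lies strictly between consecutive squares, so it is not a perfect square and xy²z ∉ L.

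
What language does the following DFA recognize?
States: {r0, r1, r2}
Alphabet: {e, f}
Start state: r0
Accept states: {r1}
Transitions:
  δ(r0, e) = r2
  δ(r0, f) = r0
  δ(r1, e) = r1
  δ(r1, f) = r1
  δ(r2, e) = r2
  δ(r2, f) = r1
Testing a few strings:
  'ff' → reject
  'fe' → reject
  'ee' → reject
  'eef' → accept
State roles: r0=no e seen yet; r1=substring ef seen; r2=seen a e, waiting for f
All strings over {e,f} containing the substring ef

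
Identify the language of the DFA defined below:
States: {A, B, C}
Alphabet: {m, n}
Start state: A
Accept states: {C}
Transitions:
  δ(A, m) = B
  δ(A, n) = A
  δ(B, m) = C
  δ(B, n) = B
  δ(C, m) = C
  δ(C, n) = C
Testing a few strings:
  'n' → reject
  'nn' → reject
  'm' → reject
  'nmmn' → accept
State roles: A=zero m's seen; B=one m seen; C=≥ two m's seen
All strings over {m,n} containing at least two m's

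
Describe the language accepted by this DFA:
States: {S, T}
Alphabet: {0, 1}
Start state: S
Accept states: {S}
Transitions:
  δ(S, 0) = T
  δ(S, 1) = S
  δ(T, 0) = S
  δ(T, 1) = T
Testing a few strings:
  '1' → accept
  '10' → reject
  '111' → accept
  '000' → reject
State roles: S=even number of 0's so far; T=odd number of 0's so far
All binary strings with an even number of 0's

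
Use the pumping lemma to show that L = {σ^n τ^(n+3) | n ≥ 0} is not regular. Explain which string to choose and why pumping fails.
Assume L is regular with pumping length p. Idea: pumping the σ-block breaks the fixed offset of 3.
Choose s = σ^p τ^(p+3) ∈ L. By the pumping lemma, s = xyz with |xy| ≤ p, |y| > 0, so y = σ^k with k ≥ 1. Then xy²z = σ^(p+k) τ^(p+3). For this to be in L we would need p+3 = (p+k)+3, i.e. k = 0, contradicting k ≥ 1. So xy²z ∉ L.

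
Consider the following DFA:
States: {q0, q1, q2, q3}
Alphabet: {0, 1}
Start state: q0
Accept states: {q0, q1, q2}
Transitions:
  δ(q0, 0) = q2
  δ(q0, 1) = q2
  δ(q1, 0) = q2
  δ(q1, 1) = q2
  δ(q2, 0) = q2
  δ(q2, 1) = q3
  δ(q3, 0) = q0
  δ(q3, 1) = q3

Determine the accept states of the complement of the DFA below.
Complement accept states = All states \ Original accept states
= {q0, q1, q2, q3} \ {q0, q1, q2}
{q3}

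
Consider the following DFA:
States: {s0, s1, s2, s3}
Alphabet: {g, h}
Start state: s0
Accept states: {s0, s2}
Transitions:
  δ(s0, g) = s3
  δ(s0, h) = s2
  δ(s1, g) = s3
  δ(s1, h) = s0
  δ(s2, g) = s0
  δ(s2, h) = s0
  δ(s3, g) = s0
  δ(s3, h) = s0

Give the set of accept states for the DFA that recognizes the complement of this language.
Complement accept states = All states \ Original accept states
= {s0, s1, s2, s3} \ {s0, s2}
{s1, s3}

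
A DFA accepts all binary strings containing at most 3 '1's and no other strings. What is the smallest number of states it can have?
By Myhill–Nerode, count the distinguishable equivalence classes: 5 classes — having seen 0, 1, …, 3, or >3 copies of '1'; counts 0 through 3 are accepting and >3 is dead.
5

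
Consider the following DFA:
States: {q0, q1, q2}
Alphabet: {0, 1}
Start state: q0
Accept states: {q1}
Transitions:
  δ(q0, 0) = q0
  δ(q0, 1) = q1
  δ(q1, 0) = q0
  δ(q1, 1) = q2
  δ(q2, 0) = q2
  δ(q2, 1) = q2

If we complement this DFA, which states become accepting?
Complement accept states = All states \ Original accept states
= {q0, q1, q2} \ {q1}
{q0, q2}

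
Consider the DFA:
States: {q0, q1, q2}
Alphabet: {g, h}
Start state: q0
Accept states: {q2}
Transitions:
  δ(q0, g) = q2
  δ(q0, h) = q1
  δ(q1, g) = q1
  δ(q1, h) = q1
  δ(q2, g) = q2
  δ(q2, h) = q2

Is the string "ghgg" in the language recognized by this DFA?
Processing string "ghgg":
  q0 --g--> q2
  q2 --h--> q2
  q2 --g--> q2
  q2 --g--> q2
Final state: q2
Accept states: {q2}
Yes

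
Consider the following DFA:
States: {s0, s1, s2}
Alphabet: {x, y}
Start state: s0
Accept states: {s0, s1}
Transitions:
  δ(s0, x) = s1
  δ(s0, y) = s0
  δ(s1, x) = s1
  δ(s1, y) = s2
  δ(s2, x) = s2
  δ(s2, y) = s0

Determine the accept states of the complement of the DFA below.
Complement accept states = All states \ Original accept states
= {s0, s1, s2} \ {s0, s1}
{s2}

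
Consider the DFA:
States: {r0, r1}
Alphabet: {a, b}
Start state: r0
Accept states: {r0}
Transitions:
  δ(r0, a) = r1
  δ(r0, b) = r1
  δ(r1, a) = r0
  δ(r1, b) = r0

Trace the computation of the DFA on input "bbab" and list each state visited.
read 'b': r0 → r1
  read 'b': r1 → r0
  read 'a': r0 → r1
  read 'b': r1 → r0
r0 -> r1 -> r0 -> r1 -> r0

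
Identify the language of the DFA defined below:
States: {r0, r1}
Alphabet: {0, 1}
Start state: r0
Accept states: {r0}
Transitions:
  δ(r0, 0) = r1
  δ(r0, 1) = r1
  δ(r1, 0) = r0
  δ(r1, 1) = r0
Testing a few strings:
  '010' → reject
  '1' → reject
  '11' → accept
  '0' → reject
State roles: r0=even length so far; r1=odd length so far
All binary strings of even length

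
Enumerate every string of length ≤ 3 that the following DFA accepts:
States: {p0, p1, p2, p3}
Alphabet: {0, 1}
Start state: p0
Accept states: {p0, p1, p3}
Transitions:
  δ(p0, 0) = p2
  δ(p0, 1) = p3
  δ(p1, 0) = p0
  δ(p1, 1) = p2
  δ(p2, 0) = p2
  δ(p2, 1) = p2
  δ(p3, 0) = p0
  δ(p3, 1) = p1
ε, 1, 10, 11, 101, 110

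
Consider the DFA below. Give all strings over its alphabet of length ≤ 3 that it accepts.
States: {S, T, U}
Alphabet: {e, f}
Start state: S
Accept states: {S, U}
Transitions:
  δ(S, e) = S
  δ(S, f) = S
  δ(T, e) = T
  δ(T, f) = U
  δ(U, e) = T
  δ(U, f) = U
ε, e, f, ee, ef, fe, ff, eee, eef, efe, eff, fee, fef, ffe, fff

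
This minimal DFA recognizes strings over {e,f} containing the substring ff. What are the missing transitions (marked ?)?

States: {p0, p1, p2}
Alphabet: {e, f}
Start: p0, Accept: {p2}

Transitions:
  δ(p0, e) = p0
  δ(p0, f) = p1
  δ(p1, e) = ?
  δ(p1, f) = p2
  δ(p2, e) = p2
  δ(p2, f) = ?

From the language and accept set, identify what each state tracks — p0: no progress toward ff; p1: one trailing f; p2: substring ff seen.
Each missing δ(q, a) is the state matching the new tracked value after reading a.
δ(p1, e) = p0; δ(p2, f) = p2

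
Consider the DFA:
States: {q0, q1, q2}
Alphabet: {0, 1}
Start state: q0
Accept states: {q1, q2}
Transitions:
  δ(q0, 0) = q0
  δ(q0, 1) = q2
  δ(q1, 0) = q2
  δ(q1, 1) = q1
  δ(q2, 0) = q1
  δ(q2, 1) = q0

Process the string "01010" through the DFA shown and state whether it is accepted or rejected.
Processing string "01010":
  q0 --0--> q0
  q0 --1--> q2
  q2 --0--> q1
  q1 --1--> q1
  q1 --0--> q2
Final state: q2
Accept states: {q1, q2}
Yes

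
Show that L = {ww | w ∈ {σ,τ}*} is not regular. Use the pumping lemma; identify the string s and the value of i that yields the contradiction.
Assume L is regular with pumping length p. Idea: pumping the leading σ-block breaks the equality of the two halves.
Choose s = σ^p τ σ^p τ ∈ L (with w = σ^p τ). |s| = 2p+2 ≥ p. By the pumping lemma, s = xyz with |xy| ≤ p, |y| > 0, so y = σ^k with k ≥ 1, in the first σ-block. Then xy²z = σ^(p+k) τ σ^p τ, of length 2p+2+k. If k is odd this length is odd, so it cannot be of the form ww. If k is even, each half has length p+1+k/2 ≤ p+k, so the first half lies entirely inside the leading σ-block and contains no τ, while the second half ends in τ; the halves differ. Either way xy²z ∉ L.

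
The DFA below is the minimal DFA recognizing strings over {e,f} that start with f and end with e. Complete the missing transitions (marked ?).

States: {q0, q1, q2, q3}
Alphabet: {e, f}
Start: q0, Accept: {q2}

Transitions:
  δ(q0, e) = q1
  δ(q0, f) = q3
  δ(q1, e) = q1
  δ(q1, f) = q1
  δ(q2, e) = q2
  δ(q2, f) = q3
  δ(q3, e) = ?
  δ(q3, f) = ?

From the language and accept set, identify what each state tracks — q0: no input read; q1: started with e (dead); q2: started with f, last symbol e; q3: started with f, last symbol f.
Each missing δ(q, a) is the state matching the new tracked value after reading a.
δ(q3, e) = q2; δ(q3, f) = q3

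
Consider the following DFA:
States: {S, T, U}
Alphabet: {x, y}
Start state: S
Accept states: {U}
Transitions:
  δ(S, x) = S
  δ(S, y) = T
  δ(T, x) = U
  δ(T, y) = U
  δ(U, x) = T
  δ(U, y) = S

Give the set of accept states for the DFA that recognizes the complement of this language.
Complement accept states = All states \ Original accept states
= {S, T, U} \ {U}
{S, T}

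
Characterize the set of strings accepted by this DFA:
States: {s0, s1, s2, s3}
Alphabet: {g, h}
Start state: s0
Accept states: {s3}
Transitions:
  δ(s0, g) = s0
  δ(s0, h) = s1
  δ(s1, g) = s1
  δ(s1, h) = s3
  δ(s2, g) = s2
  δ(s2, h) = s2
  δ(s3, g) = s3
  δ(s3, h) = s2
Testing a few strings:
  'g' → reject
  'hh' → accept
  'hggg' → reject
  'h' → reject
State roles: s0=zero h's; s1=one h; s2=≥ three h's (dead); s3=two h's
All strings over {g,h} containing exactly two h's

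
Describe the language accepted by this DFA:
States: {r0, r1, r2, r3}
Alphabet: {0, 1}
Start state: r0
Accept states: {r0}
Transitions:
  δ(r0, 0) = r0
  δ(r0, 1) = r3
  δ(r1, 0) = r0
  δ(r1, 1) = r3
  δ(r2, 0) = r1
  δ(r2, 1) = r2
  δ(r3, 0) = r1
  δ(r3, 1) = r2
Testing a few strings:
  '10' → reject
  '0' → accept
  '1111' → reject
  '111' → reject
State roles: r0=value ≡ 0 (mod 4); r1=value ≡ 2 (mod 4); r2=value ≡ 3 (mod 4); r3=value ≡ 1 (mod 4)
All binary strings representing a multiple of 4 (read in base 2; leading zeros allowed and ε counts as 0)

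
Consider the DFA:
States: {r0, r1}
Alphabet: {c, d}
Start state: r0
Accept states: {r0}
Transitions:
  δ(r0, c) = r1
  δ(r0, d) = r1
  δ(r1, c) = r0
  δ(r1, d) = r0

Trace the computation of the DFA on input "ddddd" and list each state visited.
read 'd': r0 → r1
  read 'd': r1 → r0
  read 'd': r0 → r1
  read 'd': r1 → r0
  read 'd': r0 → r1
r0 -> r1 -> r0 -> r1 -> r0 -> r1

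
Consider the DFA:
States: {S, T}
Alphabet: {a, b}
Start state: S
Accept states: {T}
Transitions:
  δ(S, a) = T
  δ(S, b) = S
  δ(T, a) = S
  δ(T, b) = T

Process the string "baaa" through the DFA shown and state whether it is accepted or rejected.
Processing string "baaa":
  S --b--> S
  S --a--> T
  T --a--> S
  S --a--> T
Final state: T
Accept states: {T}
Yes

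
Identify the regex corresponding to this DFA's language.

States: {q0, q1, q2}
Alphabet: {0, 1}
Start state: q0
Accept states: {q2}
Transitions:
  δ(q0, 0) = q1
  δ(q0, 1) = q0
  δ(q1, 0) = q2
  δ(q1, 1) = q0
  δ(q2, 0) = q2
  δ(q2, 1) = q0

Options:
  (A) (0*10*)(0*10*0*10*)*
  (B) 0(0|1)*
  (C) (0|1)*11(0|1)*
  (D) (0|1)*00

Check each option against the DFA on short strings; one disagreement eliminates an option:
  (A) (0*10*)(0*10*0*10*)*: on '1' the DFA goes q0 → q0 and rejects (q0 ∉ Accept), but the regex matches it → eliminate
  (B) 0(0|1)*: on '0' the DFA goes q0 → q1 and rejects (q1 ∉ Accept), but the regex matches it → eliminate
  (C) (0|1)*11(0|1)*: on '00' the DFA goes q0 → q1 → q2 and accepts (q2 ∈ Accept), but the regex does not match it → eliminate
  (D) (0|1)*00: agrees with the DFA on every string of length ≤ 6
Only (D) is consistent with the DFA.
(D) (0|1)*00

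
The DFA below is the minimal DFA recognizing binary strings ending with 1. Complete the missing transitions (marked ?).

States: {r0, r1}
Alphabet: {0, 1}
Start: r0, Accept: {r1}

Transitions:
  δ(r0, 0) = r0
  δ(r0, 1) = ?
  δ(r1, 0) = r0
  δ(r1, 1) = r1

From the language and accept set, identify what each state tracks — r0: last symbol not 1; r1: last symbol is 1.
Each missing δ(q, a) is the state matching the new tracked value after reading a.
δ(r0, 1) = r1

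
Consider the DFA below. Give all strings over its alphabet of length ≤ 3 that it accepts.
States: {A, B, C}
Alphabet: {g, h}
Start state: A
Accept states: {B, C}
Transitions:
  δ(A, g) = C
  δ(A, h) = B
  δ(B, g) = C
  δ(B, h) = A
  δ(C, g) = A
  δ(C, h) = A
g, h, hg, ggg, ggh, ghg, ghh, hhg, hhh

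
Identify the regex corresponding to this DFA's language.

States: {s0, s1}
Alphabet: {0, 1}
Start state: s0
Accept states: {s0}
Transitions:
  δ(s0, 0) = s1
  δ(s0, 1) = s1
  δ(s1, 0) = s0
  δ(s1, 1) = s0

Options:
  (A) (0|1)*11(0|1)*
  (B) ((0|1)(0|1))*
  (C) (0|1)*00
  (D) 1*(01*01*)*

Check each option against the DFA on short strings; one disagreement eliminates an option:
  (A) (0|1)*11(0|1)*: on ε the DFA stays in s0 and accepts (s0 ∈ Accept), but the regex does not match it → eliminate
  (B) ((0|1)(0|1))*: agrees with the DFA on every string of length ≤ 6
  (C) (0|1)*00: on ε the DFA stays in s0 and accepts (s0 ∈ Accept), but the regex does not match it → eliminate
  (D) 1*(01*01*)*: on '1' the DFA goes s0 → s1 and rejects (s1 ∉ Accept), but the regex matches it → eliminate
Only (B) is consistent with the DFA.
(B) ((0|1)(0|1))*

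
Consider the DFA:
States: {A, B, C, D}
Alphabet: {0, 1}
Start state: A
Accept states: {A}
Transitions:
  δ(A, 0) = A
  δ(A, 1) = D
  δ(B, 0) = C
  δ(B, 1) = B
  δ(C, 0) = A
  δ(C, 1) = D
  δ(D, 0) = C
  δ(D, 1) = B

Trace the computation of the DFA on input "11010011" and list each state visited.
read '1': A → D
  read '1': D → B
  read '0': B → C
  read '1': C → D
  read '0': D → C
  read '0': C → A
  read '1': A → D
  read '1': D → B
A -> D -> B -> C -> D -> C -> A -> D -> B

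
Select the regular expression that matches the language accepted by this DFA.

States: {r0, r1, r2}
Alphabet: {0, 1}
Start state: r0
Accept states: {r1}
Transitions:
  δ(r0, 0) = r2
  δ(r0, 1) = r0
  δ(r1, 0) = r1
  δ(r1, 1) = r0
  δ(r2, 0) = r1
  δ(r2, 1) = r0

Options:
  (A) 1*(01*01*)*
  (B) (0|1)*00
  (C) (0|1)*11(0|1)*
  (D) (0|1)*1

Check each option against the DFA on short strings; one disagreement eliminates an option:
  (A) 1*(01*01*)*: on ε the DFA stays in r0 and rejects (r0 ∉ Accept), but the regex matches it → eliminate
  (B) (0|1)*00: agrees with the DFA on every string of length ≤ 6
  (C) (0|1)*11(0|1)*: on '00' the DFA goes r0 → r2 → r1 and accepts (r1 ∈ Accept), but the regex does not match it → eliminate
  (D) (0|1)*1: on '1' the DFA goes r0 → r0 and rejects (r0 ∉ Accept), but the regex matches it → eliminate
Only (B) is consistent with the DFA.
(B) (0|1)*00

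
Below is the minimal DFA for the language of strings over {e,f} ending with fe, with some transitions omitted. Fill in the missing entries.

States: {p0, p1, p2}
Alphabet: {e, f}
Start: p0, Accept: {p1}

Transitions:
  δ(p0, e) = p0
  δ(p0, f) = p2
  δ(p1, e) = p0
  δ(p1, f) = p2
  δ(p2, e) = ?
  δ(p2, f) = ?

From the language and accept set, identify what each state tracks — p0: no suffix match; p1: suffix is fe; p2: one trailing f.
Each missing δ(q, a) is the state matching the new tracked value after reading a.
δ(p2, e) = p1; δ(p2, f) = p2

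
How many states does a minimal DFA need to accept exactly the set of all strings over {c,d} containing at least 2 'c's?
By Myhill–Nerode, count the distinguishable equivalence classes: 3 classes — having seen 0, 1, or ≥2 copies of 'c'; any two classes i < j (j ≤ 2) are distinguished by the string c^(2−j), which takes class j to 2 copies (accepted) but leaves class i below 2 (rejected).
3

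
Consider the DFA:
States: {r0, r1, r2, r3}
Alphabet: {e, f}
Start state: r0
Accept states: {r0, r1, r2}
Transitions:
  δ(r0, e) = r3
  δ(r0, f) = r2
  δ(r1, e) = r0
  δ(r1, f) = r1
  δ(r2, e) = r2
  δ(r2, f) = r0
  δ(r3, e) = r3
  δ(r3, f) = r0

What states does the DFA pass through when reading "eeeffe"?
read 'e': r0 → r3
  read 'e': r3 → r3
  read 'e': r3 → r3
  read 'f': r3 → r0
  read 'f': r0 → r2
  read 'e': r2 → r2
r0 -> r3 -> r3 -> r3 -> r0 -> r2 -> r2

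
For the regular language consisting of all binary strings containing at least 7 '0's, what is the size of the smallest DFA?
By Myhill–Nerode, count the distinguishable equivalence classes: 8 classes — having seen 0, 1, …, 6, or ≥7 copies of '0'; any two classes i < j (j ≤ 7) are distinguished by the string 0^(7−j), which takes class j to 7 copies (accepted) but leaves class i below 7 (rejected).
8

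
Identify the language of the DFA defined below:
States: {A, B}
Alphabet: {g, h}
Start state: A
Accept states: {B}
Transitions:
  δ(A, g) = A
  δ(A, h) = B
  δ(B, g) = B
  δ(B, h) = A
Testing a few strings:
  'gg' → reject
  'hg' → accept
  'gh' → accept
  'hhh' → accept
State roles: A=even number of h's so far; B=odd number of h's so far
All strings over {g,h} with an odd number of h's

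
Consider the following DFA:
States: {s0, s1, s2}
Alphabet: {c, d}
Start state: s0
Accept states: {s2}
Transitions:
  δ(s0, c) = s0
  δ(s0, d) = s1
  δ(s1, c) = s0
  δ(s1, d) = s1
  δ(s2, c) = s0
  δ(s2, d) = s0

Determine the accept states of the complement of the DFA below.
Complement accept states = All states \ Original accept states
= {s0, s1, s2} \ {s2}
{s0, s1}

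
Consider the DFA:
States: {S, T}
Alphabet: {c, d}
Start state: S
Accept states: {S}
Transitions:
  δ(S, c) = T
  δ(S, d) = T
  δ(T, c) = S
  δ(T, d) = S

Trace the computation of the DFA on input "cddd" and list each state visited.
read 'c': S → T
  read 'd': T → S
  read 'd': S → T
  read 'd': T → S
S -> T -> S -> T -> S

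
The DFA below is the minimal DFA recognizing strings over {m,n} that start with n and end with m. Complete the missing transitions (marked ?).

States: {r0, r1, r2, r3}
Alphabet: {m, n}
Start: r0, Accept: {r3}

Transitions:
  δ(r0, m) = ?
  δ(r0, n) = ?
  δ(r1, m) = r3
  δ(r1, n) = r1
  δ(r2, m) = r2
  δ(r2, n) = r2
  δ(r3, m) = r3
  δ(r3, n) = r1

From the language and accept set, identify what each state tracks — r0: no input read; r1: started with n, last symbol n; r2: started with m (dead); r3: started with n, last symbol m.
Each missing δ(q, a) is the state matching the new tracked value after reading a.
δ(r0, m) = r2; δ(r0, n) = r1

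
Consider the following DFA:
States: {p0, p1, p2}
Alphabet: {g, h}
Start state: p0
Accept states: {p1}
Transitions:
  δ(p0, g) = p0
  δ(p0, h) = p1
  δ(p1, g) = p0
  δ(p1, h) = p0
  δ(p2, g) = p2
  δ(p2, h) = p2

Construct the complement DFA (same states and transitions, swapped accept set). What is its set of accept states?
Complement accept states = All states \ Original accept states
= {p0, p1, p2} \ {p1}
{p0, p2}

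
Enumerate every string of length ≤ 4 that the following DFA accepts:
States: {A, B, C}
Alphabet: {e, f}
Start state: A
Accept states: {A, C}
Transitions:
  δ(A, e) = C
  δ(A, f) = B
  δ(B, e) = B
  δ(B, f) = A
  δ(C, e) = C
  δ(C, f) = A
ε, e, ee, ef, ff, eee, eef, efe, fef, ffe, eeee, eeef, eefe, efee, efef, efff, feef, fefe, ffee, ffef, ffff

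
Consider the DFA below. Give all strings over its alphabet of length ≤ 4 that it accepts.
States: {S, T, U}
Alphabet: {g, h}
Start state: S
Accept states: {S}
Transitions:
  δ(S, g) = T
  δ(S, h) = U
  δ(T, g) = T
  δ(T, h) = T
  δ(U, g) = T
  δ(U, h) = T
ε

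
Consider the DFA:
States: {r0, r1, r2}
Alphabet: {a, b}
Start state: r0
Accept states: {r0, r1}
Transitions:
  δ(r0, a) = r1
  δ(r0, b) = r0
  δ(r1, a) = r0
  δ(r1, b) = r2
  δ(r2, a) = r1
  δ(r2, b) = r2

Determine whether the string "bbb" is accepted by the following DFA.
Processing string "bbb":
  r0 --b--> r0
  r0 --b--> r0
  r0 --b--> r0
Final state: r0
Accept states: {r0, r1}
Yes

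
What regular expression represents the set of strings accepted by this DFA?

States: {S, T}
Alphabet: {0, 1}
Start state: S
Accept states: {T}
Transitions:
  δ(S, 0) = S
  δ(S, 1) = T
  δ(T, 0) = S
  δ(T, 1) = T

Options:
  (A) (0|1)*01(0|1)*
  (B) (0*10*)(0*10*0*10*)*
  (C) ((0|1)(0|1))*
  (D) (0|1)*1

Check each option against the DFA on short strings; one disagreement eliminates an option:
  (A) (0|1)*01(0|1)*: on '1' the DFA goes S → T and accepts (T ∈ Accept), but the regex does not match it → eliminate
  (B) (0*10*)(0*10*0*10*)*: on '10' the DFA goes S → T → S and rejects (S ∉ Accept), but the regex matches it → eliminate
  (C) ((0|1)(0|1))*: on ε the DFA stays in S and rejects (S ∉ Accept), but the regex matches it → eliminate
  (D) (0|1)*1: agrees with the DFA on every string of length ≤ 6
Only (D) is consistent with the DFA.
(D) (0|1)*1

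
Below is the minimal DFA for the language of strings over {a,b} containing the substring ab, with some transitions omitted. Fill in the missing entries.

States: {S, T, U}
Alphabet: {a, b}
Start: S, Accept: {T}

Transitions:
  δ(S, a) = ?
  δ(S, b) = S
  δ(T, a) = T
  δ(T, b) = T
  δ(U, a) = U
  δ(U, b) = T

From the language and accept set, identify what each state tracks — S: no a seen yet; T: substring ab seen; U: seen a a, waiting for b.
Each missing δ(q, a) is the state matching the new tracked value after reading a.
δ(S, a) = U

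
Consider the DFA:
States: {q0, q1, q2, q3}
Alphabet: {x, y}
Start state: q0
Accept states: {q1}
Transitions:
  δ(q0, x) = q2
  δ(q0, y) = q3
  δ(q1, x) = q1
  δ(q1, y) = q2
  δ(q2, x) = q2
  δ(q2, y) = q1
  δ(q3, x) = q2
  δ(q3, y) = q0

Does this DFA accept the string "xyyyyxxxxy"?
Processing string "xyyyyxxxxy":
  q0 --x--> q2
  q2 --y--> q1
  q1 --y--> q2
  q2 --y--> q1
  q1 --y--> q2
  q2 --x--> q2
  q2 --x--> q2
  q2 --x--> q2
  q2 --x--> q2
  q2 --y--> q1
Final state: q1
Accept states: {q1}
Yes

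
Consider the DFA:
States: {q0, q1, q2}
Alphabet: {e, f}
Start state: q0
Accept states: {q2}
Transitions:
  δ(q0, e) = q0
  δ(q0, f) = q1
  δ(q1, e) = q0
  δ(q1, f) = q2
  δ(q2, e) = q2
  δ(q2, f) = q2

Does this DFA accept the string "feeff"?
Processing string "feeff":
  q0 --f--> q1
  q1 --e--> q0
  q0 --e--> q0
  q0 --f--> q1
  q1 --f--> q2
Final state: q2
Accept states: {q2}
Yes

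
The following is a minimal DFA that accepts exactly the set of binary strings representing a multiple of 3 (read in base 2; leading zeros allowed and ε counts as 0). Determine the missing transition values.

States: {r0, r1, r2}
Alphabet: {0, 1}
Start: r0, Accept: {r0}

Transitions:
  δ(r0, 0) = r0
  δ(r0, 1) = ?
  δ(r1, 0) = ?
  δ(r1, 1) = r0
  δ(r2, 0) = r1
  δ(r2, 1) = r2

From the language and accept set, identify what each state tracks — r0: value ≡ 0 (mod 3); r1: value ≡ 1 (mod 3); r2: value ≡ 2 (mod 3).
Each missing δ(q, a) is the state matching the new tracked value after reading a.
δ(r0, 1) = r1; δ(r1, 0) = r2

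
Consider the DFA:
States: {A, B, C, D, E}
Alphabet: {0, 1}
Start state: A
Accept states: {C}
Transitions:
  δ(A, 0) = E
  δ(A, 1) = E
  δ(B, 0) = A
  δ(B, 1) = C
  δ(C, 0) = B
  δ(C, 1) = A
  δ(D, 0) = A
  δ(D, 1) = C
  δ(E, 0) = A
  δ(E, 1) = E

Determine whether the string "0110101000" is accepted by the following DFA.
Processing string "0110101000":
  A --0--> E
  E --1--> E
  E --1--> E
  E --0--> A
  A --1--> E
  E --0--> A
  A --1--> E
  E --0--> A
  A --0--> E
  E --0--> A
Final state: A
Accept states: {C}
No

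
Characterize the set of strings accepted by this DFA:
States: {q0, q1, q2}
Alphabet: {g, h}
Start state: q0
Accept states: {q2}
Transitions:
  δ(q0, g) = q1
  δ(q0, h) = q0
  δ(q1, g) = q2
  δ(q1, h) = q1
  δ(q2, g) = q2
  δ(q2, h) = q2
Testing a few strings:
  'hggg' → accept
  'gg' → accept
  'gghg' → accept
  'gghh' → accept
State roles: q0=zero g's seen; q1=one g seen; q2=≥ two g's seen
All strings over {g,h} containing at least two g's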